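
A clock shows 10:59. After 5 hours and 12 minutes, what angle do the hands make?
First find the time 5 hours and 12 minutes after 10:59.
Total minutes: 10 x 60 + 59 + 5 x 60 + 12 = 971.
971 mod 720 = 251 minutes = 4:11.
Now compute the angle at 4:11:
Hour hand: 4 x 30 + 11 x 0.5 = 125.5 degrees
Minute hand: 11 x 6 = 66 degrees
Difference: |125.5 - 66| = 59.5 degrees
The angle is 59.5 degrees

Final answer: 59.5 degrees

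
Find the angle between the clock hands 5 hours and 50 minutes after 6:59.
First find the time 5 hours and 50 minutes after 6:59.
Total minutes: 6 x 60 + 59 + 5 x 60 + 50 = 769.
769 mod 720 = 49 minutes = 12:49.
Now compute the angle at 12:49:
Hour hand: 0 x 30 + 49 x 0.5 = 24.5 degrees
Minute hand: 49 x 6 = 294 degrees
Difference: |24.5 - 294| = 269.5 degrees
Smaller angle: 360 - 269.5 = 90.5 degrees

Final answer: 90.5 degrees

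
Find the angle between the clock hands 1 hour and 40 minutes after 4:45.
First find the time 1 hour and 40 minutes after 4:45.
Total minutes: 4 x 60 + 45 + 1 x 60 + 40 = 385.
385 mod 720 = 385 minutes = 6:25.
Now compute the angle at 6:25:
Hour hand: 6 x 30 + 25 x 0.5 = 192.5 degrees
Minute hand: 25 x 6 = 150 degrees
Difference: |192.5 - 150| = 42.5 degrees
The angle is 42.5 degrees

Final answer: 42.5 degrees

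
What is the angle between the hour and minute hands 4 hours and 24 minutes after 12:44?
First find the time 4 hours and 24 minutes after 12:44.
Total minutes: 12 x 60 + 44 + 4 x 60 + 24 = 1028.
1028 mod 720 = 308 minutes = 5:08.
Now compute the angle at 5:08:
Hour hand: 5 x 30 + 8 x 0.5 = 154 degrees
Minute hand: 8 x 6 = 48 degrees
Difference: |154 - 48| = 106 degrees
The angle is 106 degrees

Final answer: 106 degrees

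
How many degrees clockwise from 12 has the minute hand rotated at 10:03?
The minute hand moves 6 degrees per minute.
At 10:03: 3 x 6 = 18 degrees

Final answer: 18 degrees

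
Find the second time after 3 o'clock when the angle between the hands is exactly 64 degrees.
At t minutes past 3:00, the hour hand is at 30 x 3 + 0.5t degrees and the minute hand is at 6t degrees.
The smaller angle between them is 64 degrees when |30H - 5.5t| = 64 or |30H - 5.5t| = 296.
With H = 3, solve 30 x 3 - 5.5t = +/- target for each target:
  t = (30 x 3 - 64) / 5.5 = 4.73
  t = (30 x 3 + 64) / 5.5 = 28
  t = (30 x 3 - 296) / 5.5 = -37.45 (outside (0, 60))
  t = (30 x 3 + 296) / 5.5 = 70.18 (outside (0, 60))
Valid solutions in (0, 60): {4.73, 28} minutes.
The second occurrence is t = 28 minutes.
The hands form a 64-degree angle at 28 minutes past 3:00.

Final answer: 28 minutes past 3:00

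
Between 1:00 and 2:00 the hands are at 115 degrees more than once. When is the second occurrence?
At t minutes past 1:00, the hour hand is at 30 x 1 + 0.5t degrees and the minute hand is at 6t degrees.
The smaller angle between them is 115 degrees when |30H - 5.5t| = 115 or |30H - 5.5t| = 245.
With H = 1, solve 30 x 1 - 5.5t = +/- target for each target:
  t = (30 x 1 - 115) / 5.5 = -15.45 (outside (0, 60))
  t = (30 x 1 + 115) / 5.5 = 26.36
  t = (30 x 1 - 245) / 5.5 = -39.09 (outside (0, 60))
  t = (30 x 1 + 245) / 5.5 = 50
Valid solutions in (0, 60): {26.36, 50} minutes.
The second occurrence is t = 50 minutes.
The hands form a 115-degree angle at 50 minutes past 1:00.

Final answer: 50 minutes past 1:00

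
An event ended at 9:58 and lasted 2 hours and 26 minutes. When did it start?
Starting time: 9:58 = 598 total minutes past 12:00
Subtracting: 2 hours and 26 minutes = 146 minutes
598 - 146 = 452 minutes
= 7 hours and 32 minutes past 12:00 = 7:32

Final answer: 7:32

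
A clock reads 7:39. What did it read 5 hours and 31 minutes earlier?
Starting time: 7:39 = 459 total minutes past 12:00
Subtracting: 5 hours and 31 minutes = 331 minutes
459 - 331 = 128 minutes
= 2 hours and 8 minutes past 12:00 = 2:08

Final answer: 2:08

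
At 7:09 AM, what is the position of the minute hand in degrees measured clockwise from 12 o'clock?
The minute hand moves 6 degrees per minute.
At 7:09: 9 x 6 = 54 degrees

Final answer: 54 degrees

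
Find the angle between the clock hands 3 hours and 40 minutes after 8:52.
First find the time 3 hours and 40 minutes after 8:52.
Total minutes: 8 x 60 + 52 + 3 x 60 + 40 = 752.
752 mod 720 = 32 minutes = 12:32.
Now compute the angle at 12:32:
Hour hand: 0 x 30 + 32 x 0.5 = 16 degrees
Minute hand: 32 x 6 = 192 degrees
Difference: |16 - 192| = 176 degrees
The angle is 176 degrees

Final answer: 176 degrees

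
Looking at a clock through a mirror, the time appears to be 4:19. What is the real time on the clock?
Reflection across the vertical (12-6) axis maps a hand at angle A degrees to (360 - A) degrees, which sends a reading of T minutes past 12:00 to (720 - T) minutes past 12:00.
Mirror reads 4:19 = 259 minutes past 12:00.
Actual time: (720 - 259) mod 720 = 461 minutes = 7:41.

Final answer: 7:41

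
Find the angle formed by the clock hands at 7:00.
Hour hand position: 7 x 30 + 0 x 0.5 = 210 degrees
Minute hand position: 0 x 6 = 0 degrees
Difference: |210 - 0| = 210 degrees
Since 210 > 180, the smaller angle is 360 - 210 = 150 degrees

Final answer: 150 degrees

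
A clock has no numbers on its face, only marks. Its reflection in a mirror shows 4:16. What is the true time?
Reflection across the vertical (12-6) axis maps a hand at angle A degrees to (360 - A) degrees, which sends a reading of T minutes past 12:00 to (720 - T) minutes past 12:00.
Mirror reads 4:16 = 256 minutes past 12:00.
Actual time: (720 - 256) mod 720 = 464 minutes = 7:44.

Final answer: 7:44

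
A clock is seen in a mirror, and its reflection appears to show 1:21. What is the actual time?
Reflection across the vertical (12-6) axis maps a hand at angle A degrees to (360 - A) degrees, which sends a reading of T minutes past 12:00 to (720 - T) minutes past 12:00.
Mirror reads 1:21 = 81 minutes past 12:00.
Actual time: (720 - 81) mod 720 = 639 minutes = 10:39.

Final answer: 10:39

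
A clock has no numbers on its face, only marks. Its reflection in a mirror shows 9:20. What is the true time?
Reflection across the vertical (12-6) axis maps a hand at angle A degrees to (360 - A) degrees, which sends a reading of T minutes past 12:00 to (720 - T) minutes past 12:00.
Mirror reads 9:20 = 560 minutes past 12:00.
Actual time: (720 - 560) mod 720 = 160 minutes = 2:40.

Final answer: 2:40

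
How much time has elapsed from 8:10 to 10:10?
From 8:10 to 10:10:
(10 x 60 + 10) - (8 x 60 + 10) = 610 - 490 = 120 minutes
= 2 hours

Final answer: 2 hours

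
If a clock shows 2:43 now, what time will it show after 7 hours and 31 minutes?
Starting time: 2:43
Adding 31 minutes to 43 minutes: 43 + 31 = 74 minutes = 1 hour and 14 minutes
Adding 7 hours: 2 + 7 + 1 (carry) = 10
Final time: 10:14

Final answer: 10:14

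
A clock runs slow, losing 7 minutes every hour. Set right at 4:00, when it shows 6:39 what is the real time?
For every 60 true minutes, the faulty clock advances 53 minutes, so 1 faulty-clock minute corresponds to 60/53 true minutes.
From 4:00 to 6:39 on the faulty dial is 159 minutes.
True elapsed: 159 x 60/53 = 180 minutes = 3 hours.
True time: 4:00 + 3 hours = 7:00.

Final answer: 7:00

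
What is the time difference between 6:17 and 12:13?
From 6:17 to 12:13:
(12 x 60 + 13) - (6 x 60 + 17) = 733 - 377 = 356 minutes
= 5 hours and 56 minutes

Final answer: 5 hours and 56 minutes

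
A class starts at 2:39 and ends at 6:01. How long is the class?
From 2:39 to 6:01:
(6 x 60 + 1) - (2 x 60 + 39) = 361 - 159 = 202 minutes
= 3 hours and 22 minutes

Final answer: 3 hours and 22 minutes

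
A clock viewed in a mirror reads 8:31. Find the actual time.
Reflection across the vertical (12-6) axis maps a hand at angle A degrees to (360 - A) degrees, which sends a reading of T minutes past 12:00 to (720 - T) minutes past 12:00.
Mirror reads 8:31 = 511 minutes past 12:00.
Actual time: (720 - 511) mod 720 = 209 minutes = 3:29.

Final answer: 3:29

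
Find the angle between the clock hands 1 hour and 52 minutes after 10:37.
First find the time 1 hour and 52 minutes after 10:37.
Total minutes: 10 x 60 + 37 + 1 x 60 + 52 = 749.
749 mod 720 = 29 minutes = 12:29.
Now compute the angle at 12:29:
Hour hand: 0 x 30 + 29 x 0.5 = 14.5 degrees
Minute hand: 29 x 6 = 174 degrees
Difference: |14.5 - 174| = 159.5 degrees
The angle is 159.5 degrees

Final answer: 159.5 degrees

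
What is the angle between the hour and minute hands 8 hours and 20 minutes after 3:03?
First find the time 8 hours and 20 minutes after 3:03.
Total minutes: 3 x 60 + 3 + 8 x 60 + 20 = 683.
683 mod 720 = 683 minutes = 11:23.
Now compute the angle at 11:23:
Hour hand: 11 x 30 + 23 x 0.5 = 341.5 degrees
Minute hand: 23 x 6 = 138 degrees
Difference: |341.5 - 138| = 203.5 degrees
Smaller angle: 360 - 203.5 = 156.5 degrees

Final answer: 156.5 degrees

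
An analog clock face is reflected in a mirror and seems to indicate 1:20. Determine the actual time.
Reflection across the vertical (12-6) axis maps a hand at angle A degrees to (360 - A) degrees, which sends a reading of T minutes past 12:00 to (720 - T) minutes past 12:00.
Mirror reads 1:20 = 80 minutes past 12:00.
Actual time: (720 - 80) mod 720 = 640 minutes = 10:40.

Final answer: 10:40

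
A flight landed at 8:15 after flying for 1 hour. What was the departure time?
Starting time: 8:15 = 495 total minutes past 12:00
Subtracting: 1 hour = 60 minutes
495 - 60 = 435 minutes
= 7 hours and 15 minutes past 12:00 = 7:15

Final answer: 7:15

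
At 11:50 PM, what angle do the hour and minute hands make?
Hour hand position: 11 x 30 + 50 x 0.5 = 355 degrees
Minute hand position: 50 x 6 = 300 degrees
Difference: |355 - 300| = 55 degrees
The angle between the hands is 55 degrees

Final answer: 55 degrees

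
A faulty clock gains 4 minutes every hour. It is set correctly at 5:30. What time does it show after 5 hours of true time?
For every 60 true minutes, the faulty clock advances 60 + 4 = 64 minutes.
True elapsed: 5 hours = 300 minutes.
Faulty clock advances: 300 x 64/60 = 320 minutes (drift: 20 minutes ahead).
Shown time: 5:30 + 320 minutes = 10:50.

Final answer: 10:50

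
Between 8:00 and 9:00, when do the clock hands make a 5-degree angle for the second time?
At t minutes past 8:00, the hour hand is at 30 x 8 + 0.5t degrees and the minute hand is at 6t degrees.
The smaller angle between them is 5 degrees when |30H - 5.5t| = 5 or |30H - 5.5t| = 355.
With H = 8, solve 30 x 8 - 5.5t = +/- target for each target:
  t = (30 x 8 - 5) / 5.5 = 42.73
  t = (30 x 8 + 5) / 5.5 = 44.55
  t = (30 x 8 - 355) / 5.5 = -20.91 (outside (0, 60))
  t = (30 x 8 + 355) / 5.5 = 108.18 (outside (0, 60))
Valid solutions in (0, 60): {42.73, 44.55} minutes.
The second occurrence is t = 44.55 minutes.
The hands form a 5-degree angle at 44.55 minutes past 8:00.

Final answer: 44.55 minutes past 8:00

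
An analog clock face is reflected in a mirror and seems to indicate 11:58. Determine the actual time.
Reflection across the vertical (12-6) axis maps a hand at angle A degrees to (360 - A) degrees, which sends a reading of T minutes past 12:00 to (720 - T) minutes past 12:00.
Mirror reads 11:58 = 718 minutes past 12:00.
Actual time: (720 - 718) mod 720 = 2 minutes = 12:02.

Final answer: 12:02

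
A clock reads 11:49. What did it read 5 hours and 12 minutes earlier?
Starting time: 11:49 = 709 total minutes past 12:00
Subtracting: 5 hours and 12 minutes = 312 minutes
709 - 312 = 397 minutes
= 6 hours and 37 minutes past 12:00 = 6:37

Final answer: 6:37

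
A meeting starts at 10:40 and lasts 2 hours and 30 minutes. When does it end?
Starting time: 10:40
Adding 30 minutes to 40 minutes: 40 + 30 = 70 minutes = 1 hour and 10 minutes
Adding 2 hours: 10 + 2 + 1 (carry) = 13 - 12 = 1
Final time: 1:10

Final answer: 1:10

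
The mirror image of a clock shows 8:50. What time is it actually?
Reflection across the vertical (12-6) axis maps a hand at angle A degrees to (360 - A) degrees, which sends a reading of T minutes past 12:00 to (720 - T) minutes past 12:00.
Mirror reads 8:50 = 530 minutes past 12:00.
Actual time: (720 - 530) mod 720 = 190 minutes = 3:10.

Final answer: 3:10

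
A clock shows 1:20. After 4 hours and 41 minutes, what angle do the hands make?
First find the time 4 hours and 41 minutes after 1:20.
Total minutes: 1 x 60 + 20 + 4 x 60 + 41 = 361.
361 mod 720 = 361 minutes = 6:01.
Now compute the angle at 6:01:
Hour hand: 6 x 30 + 1 x 0.5 = 180.5 degrees
Minute hand: 1 x 6 = 6 degrees
Difference: |180.5 - 6| = 174.5 degrees
The angle is 174.5 degrees

Final answer: 174.5 degrees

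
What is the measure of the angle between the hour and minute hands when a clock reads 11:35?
Hour hand position: 11 x 30 + 35 x 0.5 = 347.5 degrees
Minute hand position: 35 x 6 = 210 degrees
Difference: |347.5 - 210| = 137.5 degrees
The angle between the hands is 137.5 degrees

Final answer: 137.5 degrees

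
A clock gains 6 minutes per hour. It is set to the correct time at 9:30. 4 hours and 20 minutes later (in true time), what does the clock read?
For every 60 true minutes, the faulty clock advances 60 + 6 = 66 minutes.
True elapsed: 4 hours and 20 minutes = 260 minutes.
Faulty clock advances: 260 x 66/60 = 286 minutes (drift: 26 minutes ahead).
Shown time: 9:30 + 286 minutes = 2:16.

Final answer: 2:16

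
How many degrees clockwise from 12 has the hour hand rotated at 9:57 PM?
The hour hand moves 30 degrees per hour and 0.5 degrees per minute.
At 9:57: (9) x 30 + 57 x 0.5 = 270 + 28.5 = 298.5 degrees

Final answer: 298.5 degrees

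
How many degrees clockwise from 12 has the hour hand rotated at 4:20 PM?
The hour hand moves 30 degrees per hour and 0.5 degrees per minute.
At 4:20: (4) x 30 + 20 x 0.5 = 120 + 10 = 130 degrees

Final answer: 130 degrees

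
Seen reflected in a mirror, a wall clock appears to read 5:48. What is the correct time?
Reflection across the vertical (12-6) axis maps a hand at angle A degrees to (360 - A) degrees, which sends a reading of T minutes past 12:00 to (720 - T) minutes past 12:00.
Mirror reads 5:48 = 348 minutes past 12:00.
Actual time: (720 - 348) mod 720 = 372 minutes = 6:12.

Final answer: 6:12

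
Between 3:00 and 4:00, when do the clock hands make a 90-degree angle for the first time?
At t minutes past 3:00, the hour hand is at 30 x 3 + 0.5t degrees and the minute hand is at 6t degrees.
The smaller angle between them is 90 degrees when |30H - 5.5t| = 90 or |30H - 5.5t| = 270.
With H = 3, solve 30 x 3 - 5.5t = +/- target for each target:
  t = (30 x 3 - 90) / 5.5 = 0 (outside (0, 60))
  t = (30 x 3 + 90) / 5.5 = 32.73
  t = (30 x 3 - 270) / 5.5 = -32.73 (outside (0, 60))
  t = (30 x 3 + 270) / 5.5 = 65.45 (outside (0, 60))
Valid solutions in (0, 60): {32.73} minutes.
The first occurrence is t = 32.73 minutes.
The hands form a 90-degree angle at 32.73 minutes past 3:00.

Final answer: 32.73 minutes past 3:00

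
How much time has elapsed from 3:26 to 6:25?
From 3:26 to 6:25:
(6 x 60 + 25) - (3 x 60 + 26) = 385 - 206 = 179 minutes
= 2 hours and 59 minutes

Final answer: 2 hours and 59 minutes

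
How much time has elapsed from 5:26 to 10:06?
From 5:26 to 10:06:
(10 x 60 + 6) - (5 x 60 + 26) = 606 - 326 = 280 minutes
= 4 hours and 40 minutes

Final answer: 4 hours and 40 minutes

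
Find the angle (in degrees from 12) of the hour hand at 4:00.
The hour hand moves 30 degrees per hour and 0.5 degrees per minute.
At 4:00: (4) x 30 + 0 x 0.5 = 120 + 0 = 120 degrees

Final answer: 120 degrees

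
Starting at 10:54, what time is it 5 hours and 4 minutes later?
Starting time: 10:54
Adding 4 minutes to 54 minutes: 54 + 4 = 58 minutes
Adding 5 hours: 10 + 5 = 15 - 12 = 3
Final time: 3:58

Final answer: 3:58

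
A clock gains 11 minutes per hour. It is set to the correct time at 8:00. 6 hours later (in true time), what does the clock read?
For every 60 true minutes, the faulty clock advances 60 + 11 = 71 minutes.
True elapsed: 6 hours = 360 minutes.
Faulty clock advances: 360 x 71/60 = 426 minutes (drift: 66 minutes ahead).
Shown time: 8:00 + 426 minutes = 3:06.

Final answer: 3:06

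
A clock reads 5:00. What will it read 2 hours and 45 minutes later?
Starting time: 5:00
Adding 45 minutes to 0 minutes: 0 + 45 = 45 minutes
Adding 2 hours: 5 + 2 = 7
Final time: 7:45

Final answer: 7:45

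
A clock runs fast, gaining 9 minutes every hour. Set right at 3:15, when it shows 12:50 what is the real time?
For every 60 true minutes, the faulty clock advances 69 minutes, so 1 faulty-clock minute corresponds to 60/69 true minutes.
From 3:15 to 12:50 on the faulty dial is 575 minutes.
True elapsed: 575 x 60/69 = 500 minutes = 8 hours and 20 minutes.
True time: 3:15 + 8 hours and 20 minutes = 11:35.

Final answer: 11:35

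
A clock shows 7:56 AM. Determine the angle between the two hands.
Hour hand position: 7 x 30 + 56 x 0.5 = 238 degrees
Minute hand position: 56 x 6 = 336 degrees
Difference: |238 - 336| = 98 degrees
The angle between the hands is 98 degrees

Final answer: 98 degrees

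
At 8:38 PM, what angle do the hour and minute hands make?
Hour hand position: 8 x 30 + 38 x 0.5 = 259 degrees
Minute hand position: 38 x 6 = 228 degrees
Difference: |259 - 228| = 31 degrees
The angle between the hands is 31 degrees

Final answer: 31 degrees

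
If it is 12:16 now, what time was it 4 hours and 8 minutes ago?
Starting time: 12:16 = 16 total minutes past 12:00
Subtracting: 4 hours and 8 minutes = 248 minutes
16 - 248 = -232 (negative, add 12 hours = 720) = 488 minutes
= 8 hours and 8 minutes past 12:00 = 8:08

Final answer: 8:08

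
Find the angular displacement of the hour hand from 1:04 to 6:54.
The hour hand moves 0.5 degrees per minute.
Time elapsed: 6:54 - 1:04 = 350 minutes
Angular displacement: 350 x 0.5 = 175 degrees

Final answer: 175 degrees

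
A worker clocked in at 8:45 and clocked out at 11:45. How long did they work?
From 8:45 to 11:45:
(11 x 60 + 45) - (8 x 60 + 45) = 705 - 525 = 180 minutes
= 3 hours

Final answer: 3 hours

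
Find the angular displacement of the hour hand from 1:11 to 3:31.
The hour hand moves 0.5 degrees per minute.
Time elapsed: 3:31 - 1:11 = 140 minutes
Angular displacement: 140 x 0.5 = 70 degrees

Final answer: 70 degrees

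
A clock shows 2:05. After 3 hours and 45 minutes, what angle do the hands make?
First find the time 3 hours and 45 minutes after 2:05.
Total minutes: 2 x 60 + 5 + 3 x 60 + 45 = 350.
350 mod 720 = 350 minutes = 5:50.
Now compute the angle at 5:50:
Hour hand: 5 x 30 + 50 x 0.5 = 175 degrees
Minute hand: 50 x 6 = 300 degrees
Difference: |175 - 300| = 125 degrees
The angle is 125 degrees

Final answer: 125 degrees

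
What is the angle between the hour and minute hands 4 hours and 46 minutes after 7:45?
First find the time 4 hours and 46 minutes after 7:45.
Total minutes: 7 x 60 + 45 + 4 x 60 + 46 = 751.
751 mod 720 = 31 minutes = 12:31.
Now compute the angle at 12:31:
Hour hand: 0 x 30 + 31 x 0.5 = 15.5 degrees
Minute hand: 31 x 6 = 186 degrees
Difference: |15.5 - 186| = 170.5 degrees
The angle is 170.5 degrees

Final answer: 170.5 degrees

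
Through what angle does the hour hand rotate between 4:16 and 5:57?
The hour hand moves 0.5 degrees per minute.
Time elapsed: 5:57 - 4:16 = 101 minutes
Angular displacement: 101 x 0.5 = 50.5 degrees

Final answer: 50.5 degrees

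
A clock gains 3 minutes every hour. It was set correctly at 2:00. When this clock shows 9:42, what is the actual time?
For every 60 true minutes, the faulty clock advances 63 minutes, so 1 faulty-clock minute corresponds to 60/63 true minutes.
From 2:00 to 9:42 on the faulty dial is 462 minutes.
True elapsed: 462 x 60/63 = 440 minutes = 7 hours and 20 minutes.
True time: 2:00 + 7 hours and 20 minutes = 9:20.

Final answer: 9:20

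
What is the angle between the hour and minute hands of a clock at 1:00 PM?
Hour hand position: 1 x 30 + 0 x 0.5 = 30 degrees
Minute hand position: 0 x 6 = 0 degrees
Difference: |30 - 0| = 30 degrees
The angle between the hands is 30 degrees

Final answer: 30 degrees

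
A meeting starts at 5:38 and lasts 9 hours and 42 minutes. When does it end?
Starting time: 5:38
Adding 42 minutes to 38 minutes: 38 + 42 = 80 minutes = 1 hour and 20 minutes
Adding 9 hours: 5 + 9 + 1 (carry) = 15 - 12 = 3
Final time: 3:20

Final answer: 3:20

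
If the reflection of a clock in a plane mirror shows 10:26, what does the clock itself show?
Reflection across the vertical (12-6) axis maps a hand at angle A degrees to (360 - A) degrees, which sends a reading of T minutes past 12:00 to (720 - T) minutes past 12:00.
Mirror reads 10:26 = 626 minutes past 12:00.
Actual time: (720 - 626) mod 720 = 94 minutes = 1:34.

Final answer: 1:34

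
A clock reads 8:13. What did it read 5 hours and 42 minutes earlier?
Starting time: 8:13 = 493 total minutes past 12:00
Subtracting: 5 hours and 42 minutes = 342 minutes
493 - 342 = 151 minutes
= 2 hours and 31 minutes past 12:00 = 2:31

Final answer: 2:31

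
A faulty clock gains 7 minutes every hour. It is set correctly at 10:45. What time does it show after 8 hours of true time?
For every 60 true minutes, the faulty clock advances 60 + 7 = 67 minutes.
True elapsed: 8 hours = 480 minutes.
Faulty clock advances: 480 x 67/60 = 536 minutes (drift: 56 minutes ahead).
Shown time: 10:45 + 536 minutes = 7:41.

Final answer: 7:41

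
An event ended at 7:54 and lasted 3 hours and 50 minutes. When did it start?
Starting time: 7:54 = 474 total minutes past 12:00
Subtracting: 3 hours and 50 minutes = 230 minutes
474 - 230 = 244 minutes
= 4 hours and 4 minutes past 12:00 = 4:04

Final answer: 4:04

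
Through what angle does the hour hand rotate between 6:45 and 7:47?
The hour hand moves 0.5 degrees per minute.
Time elapsed: 7:47 - 6:45 = 62 minutes
Angular displacement: 62 x 0.5 = 31 degrees

Final answer: 31 degrees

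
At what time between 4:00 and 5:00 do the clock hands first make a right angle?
At t minutes past 4:00, the hour hand is at 30 x 4 + 0.5t degrees and the minute hand is at 6t degrees.
The smaller angle between them is 90 degrees when |30H - 5.5t| = 90 or |30H - 5.5t| = 270.
With H = 4, solve 30 x 4 - 5.5t = +/- target for each target:
  t = (30 x 4 - 90) / 5.5 = 5.45
  t = (30 x 4 + 90) / 5.5 = 38.18
  t = (30 x 4 - 270) / 5.5 = -27.27 (outside (0, 60))
  t = (30 x 4 + 270) / 5.5 = 70.91 (outside (0, 60))
Valid solutions in (0, 60): {5.45, 38.18} minutes.
First occurrence: t = 5.45 minutes.
The hands are at right angles at 5.45 minutes past 4:00.

Final answer: 5.45 minutes past 4:00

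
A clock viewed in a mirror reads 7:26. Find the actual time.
Reflection across the vertical (12-6) axis maps a hand at angle A degrees to (360 - A) degrees, which sends a reading of T minutes past 12:00 to (720 - T) minutes past 12:00.
Mirror reads 7:26 = 446 minutes past 12:00.
Actual time: (720 - 446) mod 720 = 274 minutes = 4:34.

Final answer: 4:34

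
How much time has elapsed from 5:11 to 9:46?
From 5:11 to 9:46:
(9 x 60 + 46) - (5 x 60 + 11) = 586 - 311 = 275 minutes
= 4 hours and 35 minutes

Final answer: 4 hours and 35 minutes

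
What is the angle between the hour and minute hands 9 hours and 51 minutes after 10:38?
First find the time 9 hours and 51 minutes after 10:38.
Total minutes: 10 x 60 + 38 + 9 x 60 + 51 = 1229.
1229 mod 720 = 509 minutes = 8:29.
Now compute the angle at 8:29:
Hour hand: 8 x 30 + 29 x 0.5 = 254.5 degrees
Minute hand: 29 x 6 = 174 degrees
Difference: |254.5 - 174| = 80.5 degrees
The angle is 80.5 degrees

Final answer: 80.5 degrees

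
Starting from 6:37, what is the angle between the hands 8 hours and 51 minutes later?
First find the time 8 hours and 51 minutes after 6:37.
Total minutes: 6 x 60 + 37 + 8 x 60 + 51 = 928.
928 mod 720 = 208 minutes = 3:28.
Now compute the angle at 3:28:
Hour hand: 3 x 30 + 28 x 0.5 = 104 degrees
Minute hand: 28 x 6 = 168 degrees
Difference: |104 - 168| = 64 degrees
The angle is 64 degrees

Final answer: 64 degrees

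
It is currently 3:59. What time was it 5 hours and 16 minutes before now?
Starting time: 3:59 = 239 total minutes past 12:00
Subtracting: 5 hours and 16 minutes = 316 minutes
239 - 316 = -77 (negative, add 12 hours = 720) = 643 minutes
= 10 hours and 43 minutes past 12:00 = 10:43

Final answer: 10:43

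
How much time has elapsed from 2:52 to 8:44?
From 2:52 to 8:44:
(8 x 60 + 44) - (2 x 60 + 52) = 524 - 172 = 352 minutes
= 5 hours and 52 minutes

Final answer: 5 hours and 52 minutes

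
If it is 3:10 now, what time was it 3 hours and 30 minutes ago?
Starting time: 3:10 = 190 total minutes past 12:00
Subtracting: 3 hours and 30 minutes = 210 minutes
190 - 210 = -20 (negative, add 12 hours = 720) = 700 minutes
= 11 hours and 40 minutes past 12:00 = 11:40

Final answer: 11:40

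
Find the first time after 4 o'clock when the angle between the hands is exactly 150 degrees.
At t minutes past 4:00, the hour hand is at 30 x 4 + 0.5t degrees and the minute hand is at 6t degrees.
The smaller angle between them is 150 degrees when |30H - 5.5t| = 150 or |30H - 5.5t| = 210.
With H = 4, solve 30 x 4 - 5.5t = +/- target for each target:
  t = (30 x 4 - 150) / 5.5 = -5.45 (outside (0, 60))
  t = (30 x 4 + 150) / 5.5 = 49.09
  t = (30 x 4 - 210) / 5.5 = -16.36 (outside (0, 60))
  t = (30 x 4 + 210) / 5.5 = 60 (outside (0, 60))
Valid solutions in (0, 60): {49.09} minutes.
The first occurrence is t = 49.09 minutes.
The hands form a 150-degree angle at 49.09 minutes past 4:00.

Final answer: 49.09 minutes past 4:00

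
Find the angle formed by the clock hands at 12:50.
Hour hand position: 0 x 30 + 50 x 0.5 = 25 degrees
Minute hand position: 50 x 6 = 300 degrees
Difference: |25 - 300| = 275 degrees
Since 275 > 180, the smaller angle is 360 - 275 = 85 degrees

Final answer: 85 degrees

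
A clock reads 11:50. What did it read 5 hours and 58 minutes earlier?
Starting time: 11:50 = 710 total minutes past 12:00
Subtracting: 5 hours and 58 minutes = 358 minutes
710 - 358 = 352 minutes
= 5 hours and 52 minutes past 12:00 = 5:52

Final answer: 5:52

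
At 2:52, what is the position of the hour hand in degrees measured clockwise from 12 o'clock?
The hour hand moves 30 degrees per hour and 0.5 degrees per minute.
At 2:52: (2) x 30 + 52 x 0.5 = 60 + 26 = 86 degrees

Final answer: 86 degrees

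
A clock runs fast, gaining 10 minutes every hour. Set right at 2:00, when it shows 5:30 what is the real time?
For every 60 true minutes, the faulty clock advances 70 minutes, so 1 faulty-clock minute corresponds to 60/70 true minutes.
From 2:00 to 5:30 on the faulty dial is 210 minutes.
True elapsed: 210 x 60/70 = 180 minutes = 3 hours.
True time: 2:00 + 3 hours = 5:00.

Final answer: 5:00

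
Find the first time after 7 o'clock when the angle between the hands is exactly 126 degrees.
At t minutes past 7:00, the hour hand is at 30 x 7 + 0.5t degrees and the minute hand is at 6t degrees.
The smaller angle between them is 126 degrees when |30H - 5.5t| = 126 or |30H - 5.5t| = 234.
With H = 7, solve 30 x 7 - 5.5t = +/- target for each target:
  t = (30 x 7 - 126) / 5.5 = 15.27
  t = (30 x 7 + 126) / 5.5 = 61.09 (outside (0, 60))
  t = (30 x 7 - 234) / 5.5 = -4.36 (outside (0, 60))
  t = (30 x 7 + 234) / 5.5 = 80.73 (outside (0, 60))
Valid solutions in (0, 60): {15.27} minutes.
The first occurrence is t = 15.27 minutes.
The hands form a 126-degree angle at 15.27 minutes past 7:00.

Final answer: 15.27 minutes past 7:00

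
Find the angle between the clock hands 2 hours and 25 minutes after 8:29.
First find the time 2 hours and 25 minutes after 8:29.
Total minutes: 8 x 60 + 29 + 2 x 60 + 25 = 654.
654 mod 720 = 654 minutes = 10:54.
Now compute the angle at 10:54:
Hour hand: 10 x 30 + 54 x 0.5 = 327 degrees
Minute hand: 54 x 6 = 324 degrees
Difference: |327 - 324| = 3 degrees
The angle is 3 degrees

Final answer: 3 degrees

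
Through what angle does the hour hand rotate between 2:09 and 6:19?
The hour hand moves 0.5 degrees per minute.
Time elapsed: 6:19 - 2:09 = 250 minutes
Angular displacement: 250 x 0.5 = 125 degrees

Final answer: 125 degrees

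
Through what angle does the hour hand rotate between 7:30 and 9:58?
The hour hand moves 0.5 degrees per minute.
Time elapsed: 9:58 - 7:30 = 148 minutes
Angular displacement: 148 x 0.5 = 74 degrees

Final answer: 74 degrees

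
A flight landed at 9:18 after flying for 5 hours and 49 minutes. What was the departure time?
Starting time: 9:18 = 558 total minutes past 12:00
Subtracting: 5 hours and 49 minutes = 349 minutes
558 - 349 = 209 minutes
= 3 hours and 29 minutes past 12:00 = 3:29

Final answer: 3:29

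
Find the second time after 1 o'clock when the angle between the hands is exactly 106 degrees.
At t minutes past 1:00, the hour hand is at 30 x 1 + 0.5t degrees and the minute hand is at 6t degrees.
The smaller angle between them is 106 degrees when |30H - 5.5t| = 106 or |30H - 5.5t| = 254.
With H = 1, solve 30 x 1 - 5.5t = +/- target for each target:
  t = (30 x 1 - 106) / 5.5 = -13.82 (outside (0, 60))
  t = (30 x 1 + 106) / 5.5 = 24.73
  t = (30 x 1 - 254) / 5.5 = -40.73 (outside (0, 60))
  t = (30 x 1 + 254) / 5.5 = 51.64
Valid solutions in (0, 60): {24.73, 51.64} minutes.
The second occurrence is t = 51.64 minutes.
The hands form a 106-degree angle at 51.64 minutes past 1:00.

Final answer: 51.64 minutes past 1:00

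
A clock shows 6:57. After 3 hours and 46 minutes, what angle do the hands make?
First find the time 3 hours and 46 minutes after 6:57.
Total minutes: 6 x 60 + 57 + 3 x 60 + 46 = 643.
643 mod 720 = 643 minutes = 10:43.
Now compute the angle at 10:43:
Hour hand: 10 x 30 + 43 x 0.5 = 321.5 degrees
Minute hand: 43 x 6 = 258 degrees
Difference: |321.5 - 258| = 63.5 degrees
The angle is 63.5 degrees

Final answer: 63.5 degrees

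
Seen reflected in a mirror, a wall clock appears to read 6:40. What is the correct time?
Reflection across the vertical (12-6) axis maps a hand at angle A degrees to (360 - A) degrees, which sends a reading of T minutes past 12:00 to (720 - T) minutes past 12:00.
Mirror reads 6:40 = 400 minutes past 12:00.
Actual time: (720 - 400) mod 720 = 320 minutes = 5:20.

Final answer: 5:20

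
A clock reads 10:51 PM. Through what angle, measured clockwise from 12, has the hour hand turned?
The hour hand moves 30 degrees per hour and 0.5 degrees per minute.
At 10:51: (10) x 30 + 51 x 0.5 = 300 + 25.5 = 325.5 degrees

Final answer: 325.5 degrees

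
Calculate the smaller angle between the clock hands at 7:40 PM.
Hour hand position: 7 x 30 + 40 x 0.5 = 230 degrees
Minute hand position: 40 x 6 = 240 degrees
Difference: |230 - 240| = 10 degrees
The angle between the hands is 10 degrees

Final answer: 10 degrees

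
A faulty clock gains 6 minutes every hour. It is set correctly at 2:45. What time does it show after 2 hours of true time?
For every 60 true minutes, the faulty clock advances 60 + 6 = 66 minutes.
True elapsed: 2 hours = 120 minutes.
Faulty clock advances: 120 x 66/60 = 132 minutes (drift: 12 minutes ahead).
Shown time: 2:45 + 132 minutes = 4:57.

Final answer: 4:57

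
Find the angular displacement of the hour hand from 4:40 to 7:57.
The hour hand moves 0.5 degrees per minute.
Time elapsed: 7:57 - 4:40 = 197 minutes
Angular displacement: 197 x 0.5 = 98.5 degrees

Final answer: 98.5 degrees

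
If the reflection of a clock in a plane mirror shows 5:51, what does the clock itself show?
Reflection across the vertical (12-6) axis maps a hand at angle A degrees to (360 - A) degrees, which sends a reading of T minutes past 12:00 to (720 - T) minutes past 12:00.
Mirror reads 5:51 = 351 minutes past 12:00.
Actual time: (720 - 351) mod 720 = 369 minutes = 6:09.

Final answer: 6:09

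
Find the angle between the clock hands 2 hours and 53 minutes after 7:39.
First find the time 2 hours and 53 minutes after 7:39.
Total minutes: 7 x 60 + 39 + 2 x 60 + 53 = 632.
632 mod 720 = 632 minutes = 10:32.
Now compute the angle at 10:32:
Hour hand: 10 x 30 + 32 x 0.5 = 316 degrees
Minute hand: 32 x 6 = 192 degrees
Difference: |316 - 192| = 124 degrees
The angle is 124 degrees

Final answer: 124 degrees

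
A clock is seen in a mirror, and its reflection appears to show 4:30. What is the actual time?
Reflection across the vertical (12-6) axis maps a hand at angle A degrees to (360 - A) degrees, which sends a reading of T minutes past 12:00 to (720 - T) minutes past 12:00.
Mirror reads 4:30 = 270 minutes past 12:00.
Actual time: (720 - 270) mod 720 = 450 minutes = 7:30.

Final answer: 7:30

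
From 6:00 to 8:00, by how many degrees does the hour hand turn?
The hour hand moves 0.5 degrees per minute.
Time elapsed: 8:00 - 6:00 = 120 minutes
Angular displacement: 120 x 0.5 = 60 degrees

Final answer: 60 degrees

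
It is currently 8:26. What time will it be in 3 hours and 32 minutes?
Starting time: 8:26
Adding 32 minutes to 26 minutes: 26 + 32 = 58 minutes
Adding 3 hours: 8 + 3 = 11
Final time: 11:58

Final answer: 11:58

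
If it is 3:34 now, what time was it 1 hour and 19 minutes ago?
Starting time: 3:34 = 214 total minutes past 12:00
Subtracting: 1 hour and 19 minutes = 79 minutes
214 - 79 = 135 minutes
= 2 hours and 15 minutes past 12:00 = 2:15

Final answer: 2:15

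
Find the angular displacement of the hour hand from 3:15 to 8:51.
The hour hand moves 0.5 degrees per minute.
Time elapsed: 8:51 - 3:15 = 336 minutes
Angular displacement: 336 x 0.5 = 168 degrees

Final answer: 168 degrees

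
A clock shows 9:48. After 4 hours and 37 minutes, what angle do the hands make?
First find the time 4 hours and 37 minutes after 9:48.
Total minutes: 9 x 60 + 48 + 4 x 60 + 37 = 865.
865 mod 720 = 145 minutes = 2:25.
Now compute the angle at 2:25:
Hour hand: 2 x 30 + 25 x 0.5 = 72.5 degrees
Minute hand: 25 x 6 = 150 degrees
Difference: |72.5 - 150| = 77.5 degrees
The angle is 77.5 degrees

Final answer: 77.5 degrees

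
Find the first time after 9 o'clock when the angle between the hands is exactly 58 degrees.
At t minutes past 9:00, the hour hand is at 30 x 9 + 0.5t degrees and the minute hand is at 6t degrees.
The smaller angle between them is 58 degrees when |30H - 5.5t| = 58 or |30H - 5.5t| = 302.
With H = 9, solve 30 x 9 - 5.5t = +/- target for each target:
  t = (30 x 9 - 58) / 5.5 = 38.55
  t = (30 x 9 + 58) / 5.5 = 59.64
  t = (30 x 9 - 302) / 5.5 = -5.82 (outside (0, 60))
  t = (30 x 9 + 302) / 5.5 = 104 (outside (0, 60))
Valid solutions in (0, 60): {38.55, 59.64} minutes.
The first occurrence is t = 38.55 minutes.
The hands form a 58-degree angle at 38.55 minutes past 9:00.

Final answer: 38.55 minutes past 9:00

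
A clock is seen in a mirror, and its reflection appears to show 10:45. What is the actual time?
Reflection across the vertical (12-6) axis maps a hand at angle A degrees to (360 - A) degrees, which sends a reading of T minutes past 12:00 to (720 - T) minutes past 12:00.
Mirror reads 10:45 = 645 minutes past 12:00.
Actual time: (720 - 645) mod 720 = 75 minutes = 1:15.

Final answer: 1:15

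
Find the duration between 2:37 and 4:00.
From 2:37 to 4:00:
(4 x 60 + 0) - (2 x 60 + 37) = 240 - 157 = 83 minutes
= 1 hour and 23 minutes

Final answer: 1 hour and 23 minutes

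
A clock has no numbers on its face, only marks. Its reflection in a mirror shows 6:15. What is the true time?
Reflection across the vertical (12-6) axis maps a hand at angle A degrees to (360 - A) degrees, which sends a reading of T minutes past 12:00 to (720 - T) minutes past 12:00.
Mirror reads 6:15 = 375 minutes past 12:00.
Actual time: (720 - 375) mod 720 = 345 minutes = 5:45.

Final answer: 5:45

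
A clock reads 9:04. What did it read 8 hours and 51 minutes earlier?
Starting time: 9:04 = 544 total minutes past 12:00
Subtracting: 8 hours and 51 minutes = 531 minutes
544 - 531 = 13 minutes
= 13 minutes past 12:00 = 12:13

Final answer: 12:13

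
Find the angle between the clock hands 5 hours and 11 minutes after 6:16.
First find the time 5 hours and 11 minutes after 6:16.
Total minutes: 6 x 60 + 16 + 5 x 60 + 11 = 687.
687 mod 720 = 687 minutes = 11:27.
Now compute the angle at 11:27:
Hour hand: 11 x 30 + 27 x 0.5 = 343.5 degrees
Minute hand: 27 x 6 = 162 degrees
Difference: |343.5 - 162| = 181.5 degrees
Smaller angle: 360 - 181.5 = 178.5 degrees

Final answer: 178.5 degrees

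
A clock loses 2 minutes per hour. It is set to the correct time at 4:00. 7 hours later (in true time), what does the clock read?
For every 60 true minutes, the faulty clock advances 60 - 2 = 58 minutes.
True elapsed: 7 hours = 420 minutes.
Faulty clock advances: 420 x 58/60 = 406 minutes (drift: 14 minutes behind).
Shown time: 4:00 + 406 minutes = 10:46.

Final answer: 10:46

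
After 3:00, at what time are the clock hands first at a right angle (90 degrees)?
At t minutes past 3:00, the hour hand is at 30 x 3 + 0.5t degrees and the minute hand is at 6t degrees.
The smaller angle between them is 90 degrees when |30H - 5.5t| = 90 or |30H - 5.5t| = 270.
With H = 3, solve 30 x 3 - 5.5t = +/- target for each target:
  t = (30 x 3 - 90) / 5.5 = 0 (outside (0, 60))
  t = (30 x 3 + 90) / 5.5 = 32.73
  t = (30 x 3 - 270) / 5.5 = -32.73 (outside (0, 60))
  t = (30 x 3 + 270) / 5.5 = 65.45 (outside (0, 60))
Valid solutions in (0, 60): {32.73} minutes.
First occurrence: t = 32.73 minutes.
The hands are at right angles at 32.73 minutes past 3:00.

Final answer: 32.73 minutes past 3:00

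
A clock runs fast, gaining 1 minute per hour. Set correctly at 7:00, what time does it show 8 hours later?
For every 60 true minutes, the faulty clock advances 60 + 1 = 61 minutes.
True elapsed: 8 hours = 480 minutes.
Faulty clock advances: 480 x 61/60 = 488 minutes (drift: 8 minutes ahead).
Shown time: 7:00 + 488 minutes = 3:08.

Final answer: 3:08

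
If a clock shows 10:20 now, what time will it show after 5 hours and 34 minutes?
Starting time: 10:20
Adding 34 minutes to 20 minutes: 20 + 34 = 54 minutes
Adding 5 hours: 10 + 5 = 15 - 12 = 3
Final time: 3:54

Final answer: 3:54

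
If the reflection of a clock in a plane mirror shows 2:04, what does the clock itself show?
Reflection across the vertical (12-6) axis maps a hand at angle A degrees to (360 - A) degrees, which sends a reading of T minutes past 12:00 to (720 - T) minutes past 12:00.
Mirror reads 2:04 = 124 minutes past 12:00.
Actual time: (720 - 124) mod 720 = 596 minutes = 9:56.

Final answer: 9:56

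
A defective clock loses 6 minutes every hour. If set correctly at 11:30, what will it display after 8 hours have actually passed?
For every 60 true minutes, the faulty clock advances 60 - 6 = 54 minutes.
True elapsed: 8 hours = 480 minutes.
Faulty clock advances: 480 x 54/60 = 432 minutes (drift: 48 minutes behind).
Shown time: 11:30 + 432 minutes = 6:42.

Final answer: 6:42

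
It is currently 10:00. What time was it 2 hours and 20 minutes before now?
Starting time: 10:00 = 600 total minutes past 12:00
Subtracting: 2 hours and 20 minutes = 140 minutes
600 - 140 = 460 minutes
= 7 hours and 40 minutes past 12:00 = 7:40

Final answer: 7:40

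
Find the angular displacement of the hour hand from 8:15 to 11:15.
The hour hand moves 0.5 degrees per minute.
Time elapsed: 11:15 - 8:15 = 180 minutes
Angular displacement: 180 x 0.5 = 90 degrees

Final answer: 90 degrees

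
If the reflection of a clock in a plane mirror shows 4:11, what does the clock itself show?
Reflection across the vertical (12-6) axis maps a hand at angle A degrees to (360 - A) degrees, which sends a reading of T minutes past 12:00 to (720 - T) minutes past 12:00.
Mirror reads 4:11 = 251 minutes past 12:00.
Actual time: (720 - 251) mod 720 = 469 minutes = 7:49.

Final answer: 7:49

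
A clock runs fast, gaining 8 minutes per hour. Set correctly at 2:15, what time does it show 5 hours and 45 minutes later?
For every 60 true minutes, the faulty clock advances 60 + 8 = 68 minutes.
True elapsed: 5 hours and 45 minutes = 345 minutes.
Faulty clock advances: 345 x 68/60 = 391 minutes (drift: 46 minutes ahead).
Shown time: 2:15 + 391 minutes = 8:46.

Final answer: 8:46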